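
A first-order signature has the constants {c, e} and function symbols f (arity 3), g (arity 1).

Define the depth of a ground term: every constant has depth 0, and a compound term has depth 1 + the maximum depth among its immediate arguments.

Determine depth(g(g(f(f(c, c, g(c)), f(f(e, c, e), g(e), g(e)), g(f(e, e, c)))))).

5

depth(g(c)) = 1 + depth(c) = 1 + 0 = 1
depth(f(c, c, g(c))) = 1 + max(0, 0, 1) = 2
depth(f(e, c, e)) = 1 + max(0, 0, 0) = 1
depth(g(e)) = 1 + depth(e) = 1 + 0 = 1
depth(f(f(e, c, e), g(e), g(e))) = 1 + max(1, 1, 1) = 2
depth(f(e, e, c)) = 1 + max(0, 0, 0) = 1
depth(g(f(e, e, c))) = 1 + depth(f(e, e, c)) = 1 + 1 = 2
depth(f(f(c, c, g(c)), f(f(e, c, e), g(e), g(e)), g(f(e, e, c)))) = 1 + max(2, 2, 2) = 3
depth(g(f(f(c, c, g(c)), f(f(e, c, e), g(e), g(e)), g(f(e, e, c))))) = 1 + depth(f(f(c, c, g(c)), f(f(e, c, e), g(e), g(e)), g(f(e, e, c)))) = 1 + 3 = 4
depth(g(g(f(f(c, c, g(c)), f(f(e, c, e), g(e), g(e)), g(f(e, e, c)))))) = 1 + depth(g(f(f(c, c, g(c)), f(f(e, c, e), g(e), g(e)), g(f(e, e, c))))) = 1 + 4 = 5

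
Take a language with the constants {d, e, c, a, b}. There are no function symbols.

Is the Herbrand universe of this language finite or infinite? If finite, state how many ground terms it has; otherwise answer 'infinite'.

5

There are no function symbols, so every ground term is one of the 5 constants.
The Herbrand universe is {d, e, c, a, b}, which is finite with 5 elements.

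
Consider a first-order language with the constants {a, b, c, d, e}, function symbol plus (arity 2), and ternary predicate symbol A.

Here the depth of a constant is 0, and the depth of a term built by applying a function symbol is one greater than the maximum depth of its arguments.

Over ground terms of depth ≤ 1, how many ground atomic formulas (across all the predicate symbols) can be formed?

27000

First count ground terms of depth ≤ 1.
Let N_k count ground terms of depth at most k. Each non-constant term of depth ≤ k is some function symbol applied to depth-≤(k−1) arguments, giving N_k = 5 + N_{k-1}^2.
N_0 = 5
N_1 = 5 + 5^2 = 30
So |H| = 30.
For each predicate symbol, the number of ground atoms is |H| raised to its arity; summing:
  A: 30^3 = 27000
Total ground atoms: 27000.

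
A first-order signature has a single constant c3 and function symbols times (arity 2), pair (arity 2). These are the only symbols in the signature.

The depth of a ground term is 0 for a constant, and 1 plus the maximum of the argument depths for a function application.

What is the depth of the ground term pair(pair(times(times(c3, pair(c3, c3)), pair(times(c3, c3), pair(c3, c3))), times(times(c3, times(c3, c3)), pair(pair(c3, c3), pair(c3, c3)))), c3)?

depth(pair(c3, c3)) = 1 + max(0, 0) = 1
depth(times(c3, pair(c3, c3))) = 1 + max(0, 1) = 2
depth(times(c3, c3)) = 1 + max(0, 0) = 1
depth(pair(times(c3, c3), pair(c3, c3))) = 1 + max(1, 1) = 2
depth(times(times(c3, pair(c3, c3)), pair(times(c3, c3), pair(c3, c3)))) = 1 + max(2, 2) = 3
depth(times(c3, times(c3, c3))) = 1 + max(0, 1) = 2
depth(pair(pair(c3, c3), pair(c3, c3))) = 1 + max(1, 1) = 2
depth(times(times(c3, times(c3, c3)), pair(pair(c3, c3), pair(c3, c3)))) = 1 + max(2, 2) = 3
depth(pair(times(times(c3, pair(c3, c3)), pair(times(c3, c3), pair(c3, c3))), times(times(c3, times(c3, c3)), pair(pair(c3, c3), pair(c3, c3))))) = 1 + max(3, 3) = 4
depth(pair(pair(times(times(c3, pair(c3, c3)), pair(times(c3, c3), pair(c3, c3))), times(times(c3, times(c3, c3)), pair(pair(c3, c3), pair(c3, c3)))), c3)) = 1 + max(4, 0) = 5

5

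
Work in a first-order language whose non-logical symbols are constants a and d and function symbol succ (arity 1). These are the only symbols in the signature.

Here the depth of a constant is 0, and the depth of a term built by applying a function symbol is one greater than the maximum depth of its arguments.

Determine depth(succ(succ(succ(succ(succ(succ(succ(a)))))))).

7

depth(succ(a)) = 1 + depth(a) = 1 + 0 = 1
depth(succ(succ(a))) = 1 + depth(succ(a)) = 1 + 1 = 2
depth(succ(succ(succ(a)))) = 1 + depth(succ(succ(a))) = 1 + 2 = 3
depth(succ(succ(succ(succ(a))))) = 1 + depth(succ(succ(succ(a)))) = 1 + 3 = 4
depth(succ(succ(succ(succ(succ(a)))))) = 1 + depth(succ(succ(succ(succ(a))))) = 1 + 4 = 5
depth(succ(succ(succ(succ(succ(succ(a))))))) = 1 + depth(succ(succ(succ(succ(succ(a)))))) = 1 + 5 = 6
depth(succ(succ(succ(succ(succ(succ(succ(a)))))))) = 1 + depth(succ(succ(succ(succ(succ(succ(a))))))) = 1 + 6 = 7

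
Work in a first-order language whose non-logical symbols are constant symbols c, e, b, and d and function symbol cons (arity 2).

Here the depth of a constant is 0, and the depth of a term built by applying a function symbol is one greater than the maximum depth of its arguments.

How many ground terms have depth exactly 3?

Let N_k = |{terms of depth ≤ k}|. Then N_0 = 4 and N_k = 4 + N_{k-1}^2 for k ≥ 1 (one summand per function symbol, arity giving the exponent).
N_0 = 4
N_1 = 4 + 4^2 = 20
N_2 = 4 + 20^2 = 404
N_3 = 4 + 404^2 = 163220
Terms of depth exactly 3: N_3 − N_2 = 163220 − 404 = 162816.

162816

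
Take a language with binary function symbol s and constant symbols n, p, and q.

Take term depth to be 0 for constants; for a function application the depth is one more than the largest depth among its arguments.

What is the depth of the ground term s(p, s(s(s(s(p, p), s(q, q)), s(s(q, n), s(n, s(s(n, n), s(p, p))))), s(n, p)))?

7

depth(s(p, p)) = 1 + max(0, 0) = 1
depth(s(q, q)) = 1 + max(0, 0) = 1
depth(s(s(p, p), s(q, q))) = 1 + max(1, 1) = 2
depth(s(q, n)) = 1 + max(0, 0) = 1
depth(s(n, n)) = 1 + max(0, 0) = 1
depth(s(s(n, n), s(p, p))) = 1 + max(1, 1) = 2
depth(s(n, s(s(n, n), s(p, p)))) = 1 + max(0, 2) = 3
depth(s(s(q, n), s(n, s(s(n, n), s(p, p))))) = 1 + max(1, 3) = 4
depth(s(s(s(p, p), s(q, q)), s(s(q, n), s(n, s(s(n, n), s(p, p)))))) = 1 + max(2, 4) = 5
depth(s(n, p)) = 1 + max(0, 0) = 1
depth(s(s(s(s(p, p), s(q, q)), s(s(q, n), s(n, s(s(n, n), s(p, p))))), s(n, p))) = 1 + max(5, 1) = 6
depth(s(p, s(s(s(s(p, p), s(q, q)), s(s(q, n), s(n, s(s(n, n), s(p, p))))), s(n, p)))) = 1 + max(0, 6) = 7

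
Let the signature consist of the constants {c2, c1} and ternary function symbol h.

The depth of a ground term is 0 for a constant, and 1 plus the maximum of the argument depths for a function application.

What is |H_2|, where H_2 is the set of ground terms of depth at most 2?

Count level by level. With function symbols h/3, the terms of depth ≤ k are the 2 constants together with each function applied to depth-≤(k−1) tuples, so N_k = 2 + N_{k-1}^3.
N_0 = 2
N_1 = 2 + 2^3 = 10
N_2 = 2 + 10^3 = 1002

1002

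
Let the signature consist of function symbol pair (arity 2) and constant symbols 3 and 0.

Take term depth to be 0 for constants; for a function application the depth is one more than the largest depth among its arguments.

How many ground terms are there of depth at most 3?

Let N_k = |{terms of depth ≤ k}|. Then N_0 = 2 and N_k = 2 + N_{k-1}^2 for k ≥ 1 (one summand per function symbol, arity giving the exponent).
N_0 = 2
N_1 = 2 + 2^2 = 6
N_2 = 2 + 6^2 = 38
N_3 = 2 + 38^2 = 1446

1446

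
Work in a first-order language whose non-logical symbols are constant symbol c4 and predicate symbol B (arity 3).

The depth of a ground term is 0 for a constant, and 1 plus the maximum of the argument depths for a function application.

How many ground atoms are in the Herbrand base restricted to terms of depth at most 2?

First count ground terms of depth ≤ 2.
With no function symbols every ground term is a constant, so there is exactly 1 ground term at every depth bound.
N_0 = 1
N_1 = 1
N_2 = 1
Explicitly: c4.
So |H| = 1.
For each predicate symbol, the number of ground atoms is |H| raised to its arity; summing:
  B: 1^3 = 1
Total ground atoms: 1.

1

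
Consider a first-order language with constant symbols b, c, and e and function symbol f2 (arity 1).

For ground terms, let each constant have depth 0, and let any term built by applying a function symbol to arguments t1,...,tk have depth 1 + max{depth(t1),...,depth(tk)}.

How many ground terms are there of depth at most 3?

Count level by level. With function symbols f2/1, the terms of depth ≤ k are the 3 constants together with each function applied to depth-≤(k−1) tuples, so N_k = 3 + N_{k-1}.
N_0 = 3
N_1 = 3 + 3 = 6
N_2 = 3 + 6 = 9
N_3 = 3 + 9 = 12

12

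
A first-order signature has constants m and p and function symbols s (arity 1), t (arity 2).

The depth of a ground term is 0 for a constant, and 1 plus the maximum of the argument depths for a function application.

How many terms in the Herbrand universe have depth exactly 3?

5478

Count level by level. With function symbols s/1, t/2, the terms of depth ≤ k are the 2 constants together with each function applied to depth-≤(k−1) tuples, so N_k = 2 + N_{k-1} + N_{k-1}^2.
N_0 = 2
N_1 = 2 + 2 + 2^2 = 8
N_2 = 2 + 8 + 8^2 = 74
N_3 = 2 + 74 + 74^2 = 5552
Terms of depth exactly 3: N_3 − N_2 = 5552 − 74 = 5478.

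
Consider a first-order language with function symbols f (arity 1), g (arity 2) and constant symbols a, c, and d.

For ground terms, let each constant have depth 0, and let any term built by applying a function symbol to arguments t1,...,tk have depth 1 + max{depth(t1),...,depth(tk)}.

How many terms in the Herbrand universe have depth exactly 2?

Count level by level. With function symbols f/1, g/2, the terms of depth ≤ k are the 3 constants together with each function applied to depth-≤(k−1) tuples, so N_k = 3 + N_{k-1} + N_{k-1}^2.
N_0 = 3
N_1 = 3 + 3 + 3^2 = 15
N_2 = 3 + 15 + 15^2 = 243
Terms of depth exactly 2: N_2 − N_1 = 243 − 15 = 228.

228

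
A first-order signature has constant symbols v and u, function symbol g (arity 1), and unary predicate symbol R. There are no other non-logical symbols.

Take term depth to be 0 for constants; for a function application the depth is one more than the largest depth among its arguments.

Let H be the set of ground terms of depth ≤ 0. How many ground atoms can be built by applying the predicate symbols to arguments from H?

First count ground terms of depth ≤ 0.
Let N_k = |{terms of depth ≤ k}|. Then N_0 = 2 and N_k = 2 + N_{k-1} for k ≥ 1 (one summand per function symbol, arity giving the exponent).
N_0 = 2
Explicitly: v, u.
So |H| = 2.
A ground atom is a predicate applied to a tuple of terms from H, so the count is the sum over predicates of |H|^arity:
  R: 2
Total ground atoms: 2.

2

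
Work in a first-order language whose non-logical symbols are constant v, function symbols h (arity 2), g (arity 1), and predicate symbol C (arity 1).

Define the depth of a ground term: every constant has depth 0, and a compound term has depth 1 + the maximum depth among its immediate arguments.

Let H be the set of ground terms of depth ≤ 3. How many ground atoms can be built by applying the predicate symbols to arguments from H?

183

First count ground terms of depth ≤ 3.
Let N_k = |{terms of depth ≤ k}|. Then N_0 = 1 and N_k = 1 + N_{k-1}^2 + N_{k-1} for k ≥ 1 (one summand per function symbol, arity giving the exponent).
N_0 = 1
N_1 = 1 + 1^2 + 1 = 3
N_2 = 1 + 3^2 + 3 = 13
N_3 = 1 + 13^2 + 13 = 183
So |H| = 183.
A ground atom is a predicate applied to a tuple of terms from H, so the count is the sum over predicates of |H|^arity:
  C: 183
Total ground atoms: 183.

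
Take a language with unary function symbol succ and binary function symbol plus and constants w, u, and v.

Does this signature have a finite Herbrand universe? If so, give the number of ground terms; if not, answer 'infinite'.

The signature has at least one function symbol (succ, arity 1) and at least one constant (w).
Iterating succ gives infinitely many distinct ground terms: w, succ(w), succ(succ(w)), ...
So the Herbrand universe is infinite.

infinite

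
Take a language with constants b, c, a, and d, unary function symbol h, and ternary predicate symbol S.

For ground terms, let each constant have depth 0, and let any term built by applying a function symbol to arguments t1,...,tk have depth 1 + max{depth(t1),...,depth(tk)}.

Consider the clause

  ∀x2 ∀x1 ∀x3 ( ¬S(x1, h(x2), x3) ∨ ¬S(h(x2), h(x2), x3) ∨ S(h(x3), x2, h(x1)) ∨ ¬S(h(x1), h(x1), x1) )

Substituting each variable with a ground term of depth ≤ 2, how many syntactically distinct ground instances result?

1728

Ground terms of depth ≤ 2:
  Let N_k count ground terms of depth at most k. Each non-constant term of depth ≤ k is some function symbol applied to depth-≤(k−1) arguments, giving N_k = 4 + N_{k-1}.
  N_0 = 4
  N_1 = 4 + 4 = 8
  N_2 = 4 + 8 = 12
  Explicitly: b, c, a, d, h(b), h(c), h(a), h(d), h(h(b)), h(h(c)), h(h(a)), h(h(d)).
So there are 12 ground terms available for substitution.
Each of x2, x1, x3 ranges independently over the available ground terms, and distinct assignments produce distinct instances.
Number of ground instances = 12^3 = 1728.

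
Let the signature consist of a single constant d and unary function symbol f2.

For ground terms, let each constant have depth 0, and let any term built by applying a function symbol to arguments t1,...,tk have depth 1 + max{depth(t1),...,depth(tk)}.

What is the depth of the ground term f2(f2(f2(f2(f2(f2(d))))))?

depth(f2(d)) = 1 + depth(d) = 1 + 0 = 1
depth(f2(f2(d))) = 1 + depth(f2(d)) = 1 + 1 = 2
depth(f2(f2(f2(d)))) = 1 + depth(f2(f2(d))) = 1 + 2 = 3
depth(f2(f2(f2(f2(d))))) = 1 + depth(f2(f2(f2(d)))) = 1 + 3 = 4
depth(f2(f2(f2(f2(f2(d)))))) = 1 + depth(f2(f2(f2(f2(d))))) = 1 + 4 = 5
depth(f2(f2(f2(f2(f2(f2(d))))))) = 1 + depth(f2(f2(f2(f2(f2(d)))))) = 1 + 5 = 6

6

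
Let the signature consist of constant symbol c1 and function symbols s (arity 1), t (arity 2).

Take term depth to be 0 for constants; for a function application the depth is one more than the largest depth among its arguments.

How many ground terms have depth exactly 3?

Count level by level. With function symbols s/1, t/2, the terms of depth ≤ k are the 1 constant together with each function applied to depth-≤(k−1) tuples, so N_k = 1 + N_{k-1} + N_{k-1}^2.
N_0 = 1
N_1 = 1 + 1 + 1^2 = 3
N_2 = 1 + 3 + 3^2 = 13
N_3 = 1 + 13 + 13^2 = 183
Terms of depth exactly 3: N_3 − N_2 = 183 − 13 = 170.

170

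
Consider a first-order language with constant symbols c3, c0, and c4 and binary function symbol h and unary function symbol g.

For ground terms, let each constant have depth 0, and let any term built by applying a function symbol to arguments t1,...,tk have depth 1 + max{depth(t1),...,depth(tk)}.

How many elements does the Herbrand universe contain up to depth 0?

Write N_k for the number of ground terms of depth ≤ k. A term of depth ≤ k is either a constant or a function symbol applied to arguments of depth ≤ k−1, so N_k = 3 + N_{k-1}^2 + N_{k-1}.
N_0 = 3
Explicitly: c3, c0, c4.

3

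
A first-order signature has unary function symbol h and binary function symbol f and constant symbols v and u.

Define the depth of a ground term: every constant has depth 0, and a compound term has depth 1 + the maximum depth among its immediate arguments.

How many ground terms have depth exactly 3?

5478

If N_k denotes the number of depth-≤k ground terms, the 2 constants give N_0 = 2, and each function symbol of arity r contributes N_{k-1}^r new terms at level k: N_k = 2 + N_{k-1} + N_{k-1}^2.
N_0 = 2
N_1 = 2 + 2 + 2^2 = 8
N_2 = 2 + 8 + 8^2 = 74
N_3 = 2 + 74 + 74^2 = 5552
Terms of depth exactly 3: N_3 − N_2 = 5552 − 74 = 5478.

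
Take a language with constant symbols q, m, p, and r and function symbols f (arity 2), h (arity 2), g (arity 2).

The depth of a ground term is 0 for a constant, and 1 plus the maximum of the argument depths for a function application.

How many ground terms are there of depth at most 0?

4

Count level by level. With function symbols f/2, h/2, g/2, the terms of depth ≤ k are the 4 constants together with each function applied to depth-≤(k−1) tuples, so N_k = 4 + N_{k-1}^2 + N_{k-1}^2 + N_{k-1}^2.
N_0 = 4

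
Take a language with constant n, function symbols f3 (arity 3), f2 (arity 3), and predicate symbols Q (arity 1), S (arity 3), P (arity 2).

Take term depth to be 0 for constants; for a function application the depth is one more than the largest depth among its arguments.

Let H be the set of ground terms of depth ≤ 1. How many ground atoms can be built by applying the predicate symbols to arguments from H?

39

First count ground terms of depth ≤ 1.
Let N_k count ground terms of depth at most k. Each non-constant term of depth ≤ k is some function symbol applied to depth-≤(k−1) arguments, giving N_k = 1 + N_{k-1}^3 + N_{k-1}^3.
N_0 = 1
N_1 = 1 + 1^3 + 1^3 = 3
Explicitly: n, f3(n, n, n), f2(n, n, n).
So |H| = 3.
Ground atoms are formed by filling each argument slot of a predicate with a term from H, so an r-ary predicate gives |H|^r atoms:
  Q: 3;  S: 3^3 = 27;  P: 3^2 = 9
Total ground atoms: 3 + 27 + 9 = 39.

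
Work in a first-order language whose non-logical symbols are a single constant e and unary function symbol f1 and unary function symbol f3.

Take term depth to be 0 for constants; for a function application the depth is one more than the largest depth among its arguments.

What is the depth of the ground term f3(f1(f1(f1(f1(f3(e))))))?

6

depth(f3(e)) = 1 + depth(e) = 1 + 0 = 1
depth(f1(f3(e))) = 1 + depth(f3(e)) = 1 + 1 = 2
depth(f1(f1(f3(e)))) = 1 + depth(f1(f3(e))) = 1 + 2 = 3
depth(f1(f1(f1(f3(e))))) = 1 + depth(f1(f1(f3(e)))) = 1 + 3 = 4
depth(f1(f1(f1(f1(f3(e)))))) = 1 + depth(f1(f1(f1(f3(e))))) = 1 + 4 = 5
depth(f3(f1(f1(f1(f1(f3(e))))))) = 1 + depth(f1(f1(f1(f1(f3(e)))))) = 1 + 5 = 6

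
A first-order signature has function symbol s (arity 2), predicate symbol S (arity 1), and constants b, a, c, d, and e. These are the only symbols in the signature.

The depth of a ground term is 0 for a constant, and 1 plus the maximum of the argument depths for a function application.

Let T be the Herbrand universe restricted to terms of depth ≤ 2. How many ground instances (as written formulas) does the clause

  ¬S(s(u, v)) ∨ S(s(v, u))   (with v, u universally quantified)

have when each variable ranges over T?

819025

Ground terms of depth ≤ 2:
  If N_k denotes the number of depth-≤k ground terms, the 5 constants give N_0 = 5, and each function symbol of arity r contributes N_{k-1}^r new terms at level k: N_k = 5 + N_{k-1}^2.
  N_0 = 5
  N_1 = 5 + 5^2 = 30
  N_2 = 5 + 30^2 = 905
So there are 905 ground terms available for substitution.
The clause has 2 distinct variables (v, u), each appearing in the body. In the free term algebra distinct substitutions yield syntactically distinct ground instances.
Number of ground instances = 905^2 = 819025.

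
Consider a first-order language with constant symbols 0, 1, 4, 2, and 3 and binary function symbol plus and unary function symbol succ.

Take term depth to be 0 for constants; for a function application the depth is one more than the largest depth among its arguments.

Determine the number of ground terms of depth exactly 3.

If N_k denotes the number of depth-≤k ground terms, the 5 constants give N_0 = 5, and each function symbol of arity r contributes N_{k-1}^r new terms at level k: N_k = 5 + N_{k-1}^2 + N_{k-1}.
N_0 = 5
N_1 = 5 + 5^2 + 5 = 35
N_2 = 5 + 35^2 + 35 = 1265
N_3 = 5 + 1265^2 + 1265 = 1601495
Terms of depth exactly 3: N_3 − N_2 = 1601495 − 1265 = 1600230.

1600230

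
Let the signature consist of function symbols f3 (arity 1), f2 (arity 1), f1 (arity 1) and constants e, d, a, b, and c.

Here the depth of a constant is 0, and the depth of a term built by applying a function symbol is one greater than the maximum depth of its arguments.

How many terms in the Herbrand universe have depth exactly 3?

135

Let N_k count ground terms of depth at most k. Each non-constant term of depth ≤ k is some function symbol applied to depth-≤(k−1) arguments, giving N_k = 5 + N_{k-1} + N_{k-1} + N_{k-1}.
N_0 = 5
N_1 = 5 + 5 + 5 + 5 = 20
N_2 = 5 + 20 + 20 + 20 = 65
N_3 = 5 + 65 + 65 + 65 = 200
Terms of depth exactly 3: N_3 − N_2 = 200 − 65 = 135.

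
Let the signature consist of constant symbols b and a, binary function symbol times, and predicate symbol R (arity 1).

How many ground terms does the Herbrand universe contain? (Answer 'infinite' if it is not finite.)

The signature has at least one function symbol (times, arity 2) and at least one constant (b).
Iterating times gives infinitely many distinct ground terms: b, times(b, b), times(times(b, b), times(b, b)), ...
So the Herbrand universe is infinite.

infinite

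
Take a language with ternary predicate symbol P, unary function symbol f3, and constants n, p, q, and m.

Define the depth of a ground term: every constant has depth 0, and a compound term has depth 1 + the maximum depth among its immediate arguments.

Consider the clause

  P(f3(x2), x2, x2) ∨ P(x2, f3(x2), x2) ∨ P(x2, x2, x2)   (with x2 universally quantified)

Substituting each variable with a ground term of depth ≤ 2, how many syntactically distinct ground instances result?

Ground terms of depth ≤ 2:
  Write N_k for the number of ground terms of depth ≤ k. A term of depth ≤ k is either a constant or a function symbol applied to arguments of depth ≤ k−1, so N_k = 4 + N_{k-1}.
  N_0 = 4
  N_1 = 4 + 4 = 8
  N_2 = 4 + 8 = 12
So there are 12 ground terms available for substitution.
The variable x2 ranges independently over the available ground terms, and distinct assignments produce distinct instances.
Number of ground instances = 12.

12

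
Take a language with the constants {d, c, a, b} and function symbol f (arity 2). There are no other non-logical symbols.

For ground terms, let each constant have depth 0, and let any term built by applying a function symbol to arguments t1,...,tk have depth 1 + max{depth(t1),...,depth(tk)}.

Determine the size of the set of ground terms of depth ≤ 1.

20

If N_k denotes the number of depth-≤k ground terms, the 4 constants give N_0 = 4, and each function symbol of arity r contributes N_{k-1}^r new terms at level k: N_k = 4 + N_{k-1}^2.
N_0 = 4
N_1 = 4 + 4^2 = 20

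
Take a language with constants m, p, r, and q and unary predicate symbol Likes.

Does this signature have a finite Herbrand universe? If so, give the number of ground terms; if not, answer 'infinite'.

4

There are no function symbols, so every ground term is one of the 4 constants.
The Herbrand universe is {m, p, r, q}, which is finite with 4 elements.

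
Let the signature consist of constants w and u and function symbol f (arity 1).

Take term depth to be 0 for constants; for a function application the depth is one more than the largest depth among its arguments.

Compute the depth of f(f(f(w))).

3

depth(f(w)) = 1 + depth(w) = 1 + 0 = 1
depth(f(f(w))) = 1 + depth(f(w)) = 1 + 1 = 2
depth(f(f(f(w)))) = 1 + depth(f(f(w))) = 1 + 2 = 3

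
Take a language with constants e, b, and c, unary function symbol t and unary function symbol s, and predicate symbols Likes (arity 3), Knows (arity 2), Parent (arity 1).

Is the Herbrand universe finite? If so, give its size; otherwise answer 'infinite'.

infinite

The signature has at least one function symbol (t, arity 1) and at least one constant (e).
Iterating t gives infinitely many distinct ground terms: e, t(e), t(t(e)), ...
So the Herbrand universe is infinite.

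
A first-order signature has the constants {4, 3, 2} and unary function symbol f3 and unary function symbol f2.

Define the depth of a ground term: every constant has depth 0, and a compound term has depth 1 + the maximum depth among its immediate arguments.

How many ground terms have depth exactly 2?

Let N_k = |{terms of depth ≤ k}|. Then N_0 = 3 and N_k = 3 + N_{k-1} + N_{k-1} for k ≥ 1 (one summand per function symbol, arity giving the exponent).
N_0 = 3
N_1 = 3 + 3 + 3 = 9
N_2 = 3 + 9 + 9 = 21
Terms of depth exactly 2: N_2 − N_1 = 21 − 9 = 12.

12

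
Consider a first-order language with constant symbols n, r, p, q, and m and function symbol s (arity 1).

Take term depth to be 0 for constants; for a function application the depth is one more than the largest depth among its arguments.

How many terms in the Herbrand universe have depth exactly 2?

Let N_k = |{terms of depth ≤ k}|. Then N_0 = 5 and N_k = 5 + N_{k-1} for k ≥ 1 (one summand per function symbol, arity giving the exponent).
N_0 = 5
N_1 = 5 + 5 = 10
N_2 = 5 + 10 = 15
Terms of depth exactly 2: N_2 − N_1 = 15 − 10 = 5.

5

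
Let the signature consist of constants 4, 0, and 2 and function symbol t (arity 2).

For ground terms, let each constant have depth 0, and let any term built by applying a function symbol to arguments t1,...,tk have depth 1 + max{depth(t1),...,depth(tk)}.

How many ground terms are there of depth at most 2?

If N_k denotes the number of depth-≤k ground terms, the 3 constants give N_0 = 3, and each function symbol of arity r contributes N_{k-1}^r new terms at level k: N_k = 3 + N_{k-1}^2.
N_0 = 3
N_1 = 3 + 3^2 = 12
N_2 = 3 + 12^2 = 147

147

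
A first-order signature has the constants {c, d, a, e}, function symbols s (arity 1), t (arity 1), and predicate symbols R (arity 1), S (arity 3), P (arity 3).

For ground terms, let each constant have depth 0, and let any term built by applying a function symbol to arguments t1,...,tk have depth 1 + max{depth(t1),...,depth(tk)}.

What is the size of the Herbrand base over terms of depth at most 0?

132

First count ground terms of depth ≤ 0.
If N_k denotes the number of depth-≤k ground terms, the 4 constants give N_0 = 4, and each function symbol of arity r contributes N_{k-1}^r new terms at level k: N_k = 4 + N_{k-1} + N_{k-1}.
N_0 = 4
Explicitly: c, d, a, e.
So |H| = 4.
Each predicate of arity r yields |H|^r ground atoms (one per choice of an r-tuple from H):
  R: 4;  S: 4^3 = 64;  P: 4^3 = 64
Total ground atoms: 4 + 64 + 64 = 132.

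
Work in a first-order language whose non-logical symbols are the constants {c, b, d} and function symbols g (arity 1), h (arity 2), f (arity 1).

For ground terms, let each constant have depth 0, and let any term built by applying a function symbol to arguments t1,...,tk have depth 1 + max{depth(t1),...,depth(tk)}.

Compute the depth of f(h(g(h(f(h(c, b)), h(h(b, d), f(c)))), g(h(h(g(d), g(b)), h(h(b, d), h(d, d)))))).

6

depth(h(c, b)) = 1 + max(0, 0) = 1
depth(f(h(c, b))) = 1 + depth(h(c, b)) = 1 + 1 = 2
depth(h(b, d)) = 1 + max(0, 0) = 1
depth(f(c)) = 1 + depth(c) = 1 + 0 = 1
depth(h(h(b, d), f(c))) = 1 + max(1, 1) = 2
depth(h(f(h(c, b)), h(h(b, d), f(c)))) = 1 + max(2, 2) = 3
depth(g(h(f(h(c, b)), h(h(b, d), f(c))))) = 1 + depth(h(f(h(c, b)), h(h(b, d), f(c)))) = 1 + 3 = 4
depth(g(d)) = 1 + depth(d) = 1 + 0 = 1
depth(g(b)) = 1 + depth(b) = 1 + 0 = 1
depth(h(g(d), g(b))) = 1 + max(1, 1) = 2
depth(h(d, d)) = 1 + max(0, 0) = 1
depth(h(h(b, d), h(d, d))) = 1 + max(1, 1) = 2
depth(h(h(g(d), g(b)), h(h(b, d), h(d, d)))) = 1 + max(2, 2) = 3
depth(g(h(h(g(d), g(b)), h(h(b, d), h(d, d))))) = 1 + depth(h(h(g(d), g(b)), h(h(b, d), h(d, d)))) = 1 + 3 = 4
depth(h(g(h(f(h(c, b)), h(h(b, d), f(c)))), g(h(h(g(d), g(b)), h(h(b, d), h(d, d)))))) = 1 + max(4, 4) = 5
depth(f(h(g(h(f(h(c, b)), h(h(b, d), f(c)))), g(h(h(g(d), g(b)), h(h(b, d), h(d, d))))))) = 1 + depth(h(g(h(f(h(c, b)), h(h(b, d), f(c)))), g(h(h(g(d), g(b)), h(h(b, d), h(d, d)))))) = 1 + 5 = 6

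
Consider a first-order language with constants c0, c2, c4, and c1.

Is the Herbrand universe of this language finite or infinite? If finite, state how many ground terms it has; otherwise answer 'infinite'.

4

There are no function symbols, so every ground term is one of the 4 constants.
The Herbrand universe is {c0, c2, c4, c1}, which is finite with 4 elements.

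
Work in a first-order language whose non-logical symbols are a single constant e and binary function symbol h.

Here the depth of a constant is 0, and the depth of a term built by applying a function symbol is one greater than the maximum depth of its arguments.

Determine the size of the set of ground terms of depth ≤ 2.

Let N_k = |{terms of depth ≤ k}|. Then N_0 = 1 and N_k = 1 + N_{k-1}^2 for k ≥ 1 (one summand per function symbol, arity giving the exponent).
N_0 = 1
N_1 = 1 + 1^2 = 2
N_2 = 1 + 2^2 = 5

5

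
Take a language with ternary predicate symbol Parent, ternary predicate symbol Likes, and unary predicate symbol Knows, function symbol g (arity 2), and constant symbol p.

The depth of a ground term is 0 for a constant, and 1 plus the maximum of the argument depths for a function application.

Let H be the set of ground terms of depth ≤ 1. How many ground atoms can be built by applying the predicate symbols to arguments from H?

First count ground terms of depth ≤ 1.
Write N_k for the number of ground terms of depth ≤ k. A term of depth ≤ k is either a constant or a function symbol applied to arguments of depth ≤ k−1, so N_k = 1 + N_{k-1}^2.
N_0 = 1
N_1 = 1 + 1^2 = 2
Explicitly: p, g(p, p).
So |H| = 2.
Each predicate of arity r yields |H|^r ground atoms (one per choice of an r-tuple from H):
  Parent: 2^3 = 8;  Likes: 2^3 = 8;  Knows: 2
Total ground atoms: 8 + 8 + 2 = 18.

18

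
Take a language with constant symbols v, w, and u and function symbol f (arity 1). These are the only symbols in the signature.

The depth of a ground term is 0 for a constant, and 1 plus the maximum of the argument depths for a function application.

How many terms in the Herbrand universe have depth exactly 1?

Let N_k count ground terms of depth at most k. Each non-constant term of depth ≤ k is some function symbol applied to depth-≤(k−1) arguments, giving N_k = 3 + N_{k-1}.
N_0 = 3
N_1 = 3 + 3 = 6
Terms of depth exactly 1: N_1 − N_0 = 6 − 3 = 3.

3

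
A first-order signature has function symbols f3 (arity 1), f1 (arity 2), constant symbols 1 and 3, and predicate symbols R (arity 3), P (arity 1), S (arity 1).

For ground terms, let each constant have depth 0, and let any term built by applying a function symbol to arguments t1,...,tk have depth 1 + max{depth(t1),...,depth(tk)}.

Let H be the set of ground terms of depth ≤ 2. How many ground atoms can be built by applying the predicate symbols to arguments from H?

405372

First count ground terms of depth ≤ 2.
Let N_k = |{terms of depth ≤ k}|. Then N_0 = 2 and N_k = 2 + N_{k-1} + N_{k-1}^2 for k ≥ 1 (one summand per function symbol, arity giving the exponent).
N_0 = 2
N_1 = 2 + 2 + 2^2 = 8
N_2 = 2 + 8 + 8^2 = 74
So |H| = 74.
Ground atoms are formed by filling each argument slot of a predicate with a term from H, so an r-ary predicate gives |H|^r atoms:
  R: 74^3 = 405224;  P: 74;  S: 74
Total ground atoms: 405224 + 74 + 74 = 405372.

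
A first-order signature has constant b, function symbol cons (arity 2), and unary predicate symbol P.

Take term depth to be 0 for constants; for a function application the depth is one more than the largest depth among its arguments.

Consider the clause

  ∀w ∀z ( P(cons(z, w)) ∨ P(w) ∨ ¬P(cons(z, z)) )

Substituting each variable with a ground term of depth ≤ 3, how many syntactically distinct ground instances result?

676

Ground terms of depth ≤ 3:
  If N_k denotes the number of depth-≤k ground terms, the 1 constant gives N_0 = 1, and each function symbol of arity r contributes N_{k-1}^r new terms at level k: N_k = 1 + N_{k-1}^2.
  N_0 = 1
  N_1 = 1 + 1^2 = 2
  N_2 = 1 + 2^2 = 5
  N_3 = 1 + 5^2 = 26
So there are 26 ground terms available for substitution.
Each of w, z ranges independently over the available ground terms, and distinct assignments produce distinct instances.
Number of ground instances = 26^2 = 676.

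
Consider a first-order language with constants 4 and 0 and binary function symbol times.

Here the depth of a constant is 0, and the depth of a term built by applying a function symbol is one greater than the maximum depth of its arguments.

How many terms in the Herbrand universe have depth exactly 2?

Count level by level. With function symbols times/2, the terms of depth ≤ k are the 2 constants together with each function applied to depth-≤(k−1) tuples, so N_k = 2 + N_{k-1}^2.
N_0 = 2
N_1 = 2 + 2^2 = 6
N_2 = 2 + 6^2 = 38
Terms of depth exactly 2: N_2 − N_1 = 38 − 6 = 32.

32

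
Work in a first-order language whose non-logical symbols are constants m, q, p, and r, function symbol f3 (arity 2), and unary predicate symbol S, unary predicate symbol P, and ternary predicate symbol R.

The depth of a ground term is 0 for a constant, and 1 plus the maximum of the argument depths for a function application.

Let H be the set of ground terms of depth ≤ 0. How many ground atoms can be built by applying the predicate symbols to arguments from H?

First count ground terms of depth ≤ 0.
Let N_k count ground terms of depth at most k. Each non-constant term of depth ≤ k is some function symbol applied to depth-≤(k−1) arguments, giving N_k = 4 + N_{k-1}^2.
N_0 = 4
Explicitly: m, q, p, r.
So |H| = 4.
For each predicate symbol, the number of ground atoms is |H| raised to its arity; summing:
  S: 4;  P: 4;  R: 4^3 = 64
Total ground atoms: 4 + 4 + 64 = 72.

72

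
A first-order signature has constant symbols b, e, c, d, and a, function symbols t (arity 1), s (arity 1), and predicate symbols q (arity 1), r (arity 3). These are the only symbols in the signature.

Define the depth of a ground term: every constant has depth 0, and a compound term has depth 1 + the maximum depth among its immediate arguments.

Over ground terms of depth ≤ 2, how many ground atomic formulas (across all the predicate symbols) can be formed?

42910

First count ground terms of depth ≤ 2.
Let N_k count ground terms of depth at most k. Each non-constant term of depth ≤ k is some function symbol applied to depth-≤(k−1) arguments, giving N_k = 5 + N_{k-1} + N_{k-1}.
N_0 = 5
N_1 = 5 + 5 + 5 = 15
N_2 = 5 + 15 + 15 = 35
So |H| = 35.
A ground atom is a predicate applied to a tuple of terms from H, so the count is the sum over predicates of |H|^arity:
  q: 35;  r: 35^3 = 42875
Total ground atoms: 35 + 42875 = 42910.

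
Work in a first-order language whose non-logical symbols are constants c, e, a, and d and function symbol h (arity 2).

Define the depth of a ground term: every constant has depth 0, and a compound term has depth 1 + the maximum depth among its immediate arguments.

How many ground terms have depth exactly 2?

Write N_k for the number of ground terms of depth ≤ k. A term of depth ≤ k is either a constant or a function symbol applied to arguments of depth ≤ k−1, so N_k = 4 + N_{k-1}^2.
N_0 = 4
N_1 = 4 + 4^2 = 20
N_2 = 4 + 20^2 = 404
Terms of depth exactly 2: N_2 − N_1 = 404 − 20 = 384.

384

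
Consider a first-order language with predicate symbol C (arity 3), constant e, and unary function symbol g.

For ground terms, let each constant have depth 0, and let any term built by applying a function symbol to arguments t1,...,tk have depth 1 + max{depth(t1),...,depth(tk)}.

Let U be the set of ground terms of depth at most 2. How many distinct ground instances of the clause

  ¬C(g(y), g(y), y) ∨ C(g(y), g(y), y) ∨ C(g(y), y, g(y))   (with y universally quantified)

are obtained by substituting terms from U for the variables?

3

Ground terms of depth ≤ 2:
  Write N_k for the number of ground terms of depth ≤ k. A term of depth ≤ k is either a constant or a function symbol applied to arguments of depth ≤ k−1, so N_k = 1 + N_{k-1}.
  N_0 = 1
  N_1 = 1 + 1 = 2
  N_2 = 1 + 2 = 3
  Explicitly: e, g(e), g(g(e)).
So there are 3 ground terms available for substitution.
The body mentions the single quantified variable y; since ground terms form a free algebra, no two substitutions collapse to the same formula.
Number of ground instances = 3.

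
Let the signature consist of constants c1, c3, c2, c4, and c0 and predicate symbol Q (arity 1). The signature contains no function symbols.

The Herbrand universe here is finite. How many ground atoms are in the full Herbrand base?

With no function symbols, the Herbrand universe is just the 5 constants.
Ground atoms per predicate: Q: 5.
Herbrand base size = 5 = 5.

5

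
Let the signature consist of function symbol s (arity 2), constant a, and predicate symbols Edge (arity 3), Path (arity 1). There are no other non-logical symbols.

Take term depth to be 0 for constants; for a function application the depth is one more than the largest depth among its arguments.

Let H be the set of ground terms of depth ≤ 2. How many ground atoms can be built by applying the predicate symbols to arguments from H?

First count ground terms of depth ≤ 2.
Write N_k for the number of ground terms of depth ≤ k. A term of depth ≤ k is either a constant or a function symbol applied to arguments of depth ≤ k−1, so N_k = 1 + N_{k-1}^2.
N_0 = 1
N_1 = 1 + 1^2 = 2
N_2 = 1 + 2^2 = 5
Explicitly: a, s(a, a), s(a, s(a, a)), s(s(a, a), a), s(s(a, a), s(a, a)).
So |H| = 5.
A ground atom is a predicate applied to a tuple of terms from H, so the count is the sum over predicates of |H|^arity:
  Edge: 5^3 = 125;  Path: 5
Total ground atoms: 125 + 5 = 130.

130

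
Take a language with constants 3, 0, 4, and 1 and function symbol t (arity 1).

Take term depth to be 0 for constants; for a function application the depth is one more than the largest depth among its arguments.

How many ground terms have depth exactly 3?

If N_k denotes the number of depth-≤k ground terms, the 4 constants give N_0 = 4, and each function symbol of arity r contributes N_{k-1}^r new terms at level k: N_k = 4 + N_{k-1}.
N_0 = 4
N_1 = 4 + 4 = 8
N_2 = 4 + 8 = 12
N_3 = 4 + 12 = 16
Terms of depth exactly 3: N_3 − N_2 = 16 − 12 = 4.

4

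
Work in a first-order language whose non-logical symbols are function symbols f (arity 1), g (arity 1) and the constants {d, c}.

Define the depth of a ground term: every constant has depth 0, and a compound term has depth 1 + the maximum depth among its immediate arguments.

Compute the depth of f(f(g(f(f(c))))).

5

depth(f(c)) = 1 + depth(c) = 1 + 0 = 1
depth(f(f(c))) = 1 + depth(f(c)) = 1 + 1 = 2
depth(g(f(f(c)))) = 1 + depth(f(f(c))) = 1 + 2 = 3
depth(f(g(f(f(c))))) = 1 + depth(g(f(f(c)))) = 1 + 3 = 4
depth(f(f(g(f(f(c)))))) = 1 + depth(f(g(f(f(c))))) = 1 + 4 = 5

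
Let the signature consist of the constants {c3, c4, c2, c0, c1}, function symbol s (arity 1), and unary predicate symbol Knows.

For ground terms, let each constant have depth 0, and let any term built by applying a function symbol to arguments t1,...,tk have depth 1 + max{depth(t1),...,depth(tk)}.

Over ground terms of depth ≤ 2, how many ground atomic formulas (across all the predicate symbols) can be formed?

First count ground terms of depth ≤ 2.
Let N_k count ground terms of depth at most k. Each non-constant term of depth ≤ k is some function symbol applied to depth-≤(k−1) arguments, giving N_k = 5 + N_{k-1}.
N_0 = 5
N_1 = 5 + 5 = 10
N_2 = 5 + 10 = 15
So |H| = 15.
Each predicate of arity r yields |H|^r ground atoms (one per choice of an r-tuple from H):
  Knows: 15
Total ground atoms: 15.

15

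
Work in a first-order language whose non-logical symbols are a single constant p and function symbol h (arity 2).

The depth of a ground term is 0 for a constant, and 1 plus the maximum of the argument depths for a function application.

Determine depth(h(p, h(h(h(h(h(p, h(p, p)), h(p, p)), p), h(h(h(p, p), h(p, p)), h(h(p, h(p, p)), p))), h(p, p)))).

depth(h(p, p)) = 1 + max(0, 0) = 1
depth(h(p, h(p, p))) = 1 + max(0, 1) = 2
depth(h(h(p, h(p, p)), h(p, p))) = 1 + max(2, 1) = 3
depth(h(h(h(p, h(p, p)), h(p, p)), p)) = 1 + max(3, 0) = 4
depth(h(h(p, p), h(p, p))) = 1 + max(1, 1) = 2
depth(h(h(p, h(p, p)), p)) = 1 + max(2, 0) = 3
depth(h(h(h(p, p), h(p, p)), h(h(p, h(p, p)), p))) = 1 + max(2, 3) = 4
depth(h(h(h(h(p, h(p, p)), h(p, p)), p), h(h(h(p, p), h(p, p)), h(h(p, h(p, p)), p)))) = 1 + max(4, 4) = 5
depth(h(h(h(h(h(p, h(p, p)), h(p, p)), p), h(h(h(p, p), h(p, p)), h(h(p, h(p, p)), p))), h(p, p))) = 1 + max(5, 1) = 6
depth(h(p, h(h(h(h(h(p, h(p, p)), h(p, p)), p), h(h(h(p, p), h(p, p)), h(h(p, h(p, p)), p))), h(p, p)))) = 1 + max(0, 6) = 7

7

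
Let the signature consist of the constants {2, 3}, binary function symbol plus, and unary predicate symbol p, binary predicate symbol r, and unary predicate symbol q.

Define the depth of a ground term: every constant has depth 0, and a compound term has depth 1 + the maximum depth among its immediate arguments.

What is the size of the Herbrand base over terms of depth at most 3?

First count ground terms of depth ≤ 3.
Count level by level. With function symbols plus/2, the terms of depth ≤ k are the 2 constants together with each function applied to depth-≤(k−1) tuples, so N_k = 2 + N_{k-1}^2.
N_0 = 2
N_1 = 2 + 2^2 = 6
N_2 = 2 + 6^2 = 38
N_3 = 2 + 38^2 = 1446
So |H| = 1446.
A ground atom is a predicate applied to a tuple of terms from H, so the count is the sum over predicates of |H|^arity:
  p: 1446;  r: 1446^2 = 2090916;  q: 1446
Total ground atoms: 1446 + 2090916 + 1446 = 2093808.

2093808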